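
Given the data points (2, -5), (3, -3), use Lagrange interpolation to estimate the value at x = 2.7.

Lagrange interpolation formula:
P(x) = Σ yᵢ × Lᵢ(x)
where Lᵢ(x) = Π_{j≠i} (x - xⱼ)/(xᵢ - xⱼ)

L_0(2.7) = (2.7 - 3)/(2 - 3) = 0.300000
L_1(2.7) = (2.7 - 2)/(3 - 2) = 0.700000

P(2.7) = (-5)×L_0(2.7) + (-3)×L_1(2.7)
P(2.7) = -3.600000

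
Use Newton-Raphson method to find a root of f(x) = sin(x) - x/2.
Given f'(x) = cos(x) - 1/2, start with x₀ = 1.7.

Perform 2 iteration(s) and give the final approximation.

f(x) = sin(x) - x/2
f'(x) = cos(x) - 1/2
x₀ = 1.7

Newton-Raphson formula: x_{n+1} = x_n - f(x_n)/f'(x_n)

Iteration 1:
  f(1.700000) = 0.141665
  f'(1.700000) = -0.628844
  x_1 = 1.700000 - 0.141665/(-0.628844) = 1.925278
Iteration 2:
  f(1.925278) = -0.024812
  f'(1.925278) = -0.847104
  x_2 = 1.925278 - (-0.024812)/(-0.847104) = 1.895987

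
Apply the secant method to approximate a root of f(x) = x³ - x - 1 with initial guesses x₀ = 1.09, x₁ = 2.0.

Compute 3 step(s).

f(x) = x³ - x - 1
x₀ = 1.09, x₁ = 2.0

Secant formula: x_{n+1} = x_n - f(x_n)(x_n - x_{n-1})/(f(x_n) - f(x_{n-1}))

Iteration 1:
  f(1.090000) = -0.794971
  f(2.000000) = 5.000000
  x_2 = 2.000000 - 5.000000×(2.000000 - 1.090000)/(5.000000 - (-0.794971))
       = 1.214836
Iteration 2:
  f(2.000000) = 5.000000
  f(1.214836) = -0.421947
  x_3 = 1.214836 - (-0.421947)×(1.214836 - 2.000000)/(-0.421947 - 5.000000)
       = 1.275940
Iteration 3:
  f(1.214836) = -0.421947
  f(1.275940) = -0.198682
  x_4 = 1.275940 - (-0.198682)×(1.275940 - 1.214836)/(-0.198682 - (-0.421947))
       = 1.330315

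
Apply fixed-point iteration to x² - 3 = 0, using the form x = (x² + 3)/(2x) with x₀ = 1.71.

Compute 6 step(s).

Equation: x² - 3 = 0
Fixed-point form: x = (x² + 3)/(2x)
x₀ = 1.71

x_1 = g(1.710000) = 1.732193
x_2 = g(1.732193) = 1.732051
x_3 = g(1.732051) = 1.732051
x_4 = g(1.732051) = 1.732051
x_5 = g(1.732051) = 1.732051
x_6 = g(1.732051) = 1.732051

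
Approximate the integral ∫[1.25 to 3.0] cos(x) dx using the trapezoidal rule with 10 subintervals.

f(x) = cos(x)
a = 1.25, b = 3.0, n = 10
h = (b - a)/n = 0.175000

Trapezoidal rule: (h/2)[f(x₀) + 2f(x₁) + 2f(x₂) + ... + f(xₙ)]

x_0 = 1.2500, f(x_0) = 0.315322, coefficient = 1
x_1 = 1.4250, f(x_1) = 0.145280, coefficient = 2
x_2 = 1.6000, f(x_2) = -0.029200, coefficient = 2
x_3 = 1.7750, f(x_3) = -0.202787, coefficient = 2
x_4 = 1.9500, f(x_4) = -0.370181, coefficient = 2
x_5 = 2.1250, f(x_5) = -0.526266, coefficient = 2
x_6 = 2.3000, f(x_6) = -0.666276, coefficient = 2
x_7 = 2.4750, f(x_7) = -0.785933, coefficient = 2
x_8 = 2.6500, f(x_8) = -0.881582, coefficient = 2
x_9 = 2.8250, f(x_9) = -0.950302, coefficient = 2
x_10 = 3.0000, f(x_10) = -0.989992, coefficient = 1

I ≈ (0.175000/2) × -9.209164 = -0.805802
Exact value: -0.807865
Error: 0.002063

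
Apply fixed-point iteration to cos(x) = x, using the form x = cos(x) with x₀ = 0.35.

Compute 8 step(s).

Equation: cos(x) = x
Fixed-point form: x = cos(x)
x₀ = 0.35

x_1 = g(0.350000) = 0.939373
x_2 = g(0.939373) = 0.590294
x_3 = g(0.590294) = 0.830777
x_4 = g(0.830777) = 0.674302
x_5 = g(0.674302) = 0.781143
x_6 = g(0.781143) = 0.710109
x_7 = g(0.710109) = 0.758291
x_8 = g(0.758291) = 0.726013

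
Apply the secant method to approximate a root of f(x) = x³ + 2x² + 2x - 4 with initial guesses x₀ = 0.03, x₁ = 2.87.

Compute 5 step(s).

f(x) = x³ + 2x² + 2x - 4
x₀ = 0.03, x₁ = 2.87

Secant formula: x_{n+1} = x_n - f(x_n)(x_n - x_{n-1})/(f(x_n) - f(x_{n-1}))

Iteration 1:
  f(0.030000) = -3.938173
  f(2.870000) = 41.853703
  x_2 = 2.870000 - 41.853703×(2.870000 - 0.030000)/(41.853703 - (-3.938173))
       = 0.274244
Iteration 2:
  f(2.870000) = 41.853703
  f(0.274244) = -3.280465
  x_3 = 0.274244 - (-3.280465)×(0.274244 - 2.870000)/(-3.280465 - 41.853703)
       = 0.462911
Iteration 3:
  f(0.274244) = -3.280465
  f(0.462911) = -2.546411
  x_4 = 0.462911 - (-2.546411)×(0.462911 - 0.274244)/(-2.546411 - (-3.280465))
       = 1.117388
Iteration 4:
  f(0.462911) = -2.546411
  f(1.117388) = 2.127006
  x_5 = 1.117388 - 2.127006×(1.117388 - 0.462911)/(2.127006 - (-2.546411))
       = 0.819516
Iteration 5:
  f(1.117388) = 2.127006
  f(0.819516) = -0.467360
  x_6 = 0.819516 - (-0.467360)×(0.819516 - 1.117388)/(-0.467360 - 2.127006)
       = 0.873176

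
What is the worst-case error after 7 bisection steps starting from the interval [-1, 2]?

Bisection error bound: |error| ≤ (b-a)/2^n
|error| ≤ (2 - (-1))/2^7 = 3/2^7
|error| ≤ 0.0234375000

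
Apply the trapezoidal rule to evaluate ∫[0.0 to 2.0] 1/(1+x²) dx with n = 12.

f(x) = 1/(1+x²)
a = 0.0, b = 2.0, n = 12
h = (b - a)/n = 0.166667

Trapezoidal rule: (h/2)[f(x₀) + 2f(x₁) + 2f(x₂) + ... + f(xₙ)]

x_0 = 0.0000, f(x_0) = 1.000000, coefficient = 1
x_1 = 0.1667, f(x_1) = 0.972973, coefficient = 2
x_2 = 0.3333, f(x_2) = 0.900000, coefficient = 2
x_3 = 0.5000, f(x_3) = 0.800000, coefficient = 2
x_4 = 0.6667, f(x_4) = 0.692308, coefficient = 2
x_5 = 0.8333, f(x_5) = 0.590164, coefficient = 2
x_6 = 1.0000, f(x_6) = 0.500000, coefficient = 2
x_7 = 1.1667, f(x_7) = 0.423529, coefficient = 2
x_8 = 1.3333, f(x_8) = 0.360000, coefficient = 2
x_9 = 1.5000, f(x_9) = 0.307692, coefficient = 2
x_10 = 1.6667, f(x_10) = 0.264706, coefficient = 2
x_11 = 1.8333, f(x_11) = 0.229299, coefficient = 2
x_12 = 2.0000, f(x_12) = 0.200000, coefficient = 1

I ≈ (0.166667/2) × 13.281343 = 1.106779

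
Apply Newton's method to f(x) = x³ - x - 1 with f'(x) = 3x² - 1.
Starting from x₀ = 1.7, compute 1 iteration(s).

f(x) = x³ - x - 1
f'(x) = 3x² - 1
x₀ = 1.7

Newton-Raphson formula: x_{n+1} = x_n - f(x_n)/f'(x_n)

Iteration 1:
  f(1.700000) = 2.213000
  f'(1.700000) = 7.670000
  x_1 = 1.700000 - 2.213000/7.670000 = 1.411473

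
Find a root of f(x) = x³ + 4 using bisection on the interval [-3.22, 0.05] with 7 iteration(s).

f(x) = x³ + 4
Initial interval: [-3.22, 0.05]

Iteration 1:
  c_1 = (-3.220000 + 0.050000)/2 = -1.585000
  f(c_1) = f(-1.585000) = 0.018123
  f(a) × f(c) < 0, new interval: [-3.220000, -1.585000]
Iteration 2:
  c_2 = (-3.220000 + (-1.585000))/2 = -2.402500
  f(c_2) = f(-2.402500) = -9.867245
  f(a) × f(c) ≥ 0, new interval: [-2.402500, -1.585000]
Iteration 3:
  c_3 = (-2.402500 + (-1.585000))/2 = -1.993750
  f(c_3) = f(-1.993750) = -3.925234
  f(a) × f(c) ≥ 0, new interval: [-1.993750, -1.585000]
Iteration 4:
  c_4 = (-1.993750 + (-1.585000))/2 = -1.789375
  f(c_4) = f(-1.789375) = -1.729333
  f(a) × f(c) ≥ 0, new interval: [-1.789375, -1.585000]
Iteration 5:
  c_5 = (-1.789375 + (-1.585000))/2 = -1.687188
  f(c_5) = f(-1.687188) = -0.802751
  f(a) × f(c) ≥ 0, new interval: [-1.687188, -1.585000]
Iteration 6:
  c_6 = (-1.687188 + (-1.585000))/2 = -1.636094
  f(c_6) = f(-1.636094) = -0.379500
  f(a) × f(c) ≥ 0, new interval: [-1.636094, -1.585000]
Iteration 7:
  c_7 = (-1.636094 + (-1.585000))/2 = -1.610547
  f(c_7) = f(-1.610547) = -0.177535
  f(a) × f(c) ≥ 0, new interval: [-1.610547, -1.585000]

After 7 iteration(s), the approximation is c_7 = -1.610547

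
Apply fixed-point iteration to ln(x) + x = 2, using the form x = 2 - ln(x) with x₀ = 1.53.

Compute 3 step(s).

Equation: ln(x) + x = 2
Fixed-point form: x = 2 - ln(x)
x₀ = 1.53

x_1 = g(1.530000) = 1.574732
x_2 = g(1.574732) = 1.545915
x_3 = g(1.545915) = 1.564384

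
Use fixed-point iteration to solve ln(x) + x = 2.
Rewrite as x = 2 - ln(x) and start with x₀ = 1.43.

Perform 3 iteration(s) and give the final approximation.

Equation: ln(x) + x = 2
Fixed-point form: x = 2 - ln(x)
x₀ = 1.43

x_1 = g(1.430000) = 1.642326
x_2 = g(1.642326) = 1.503887
x_3 = g(1.503887) = 1.591947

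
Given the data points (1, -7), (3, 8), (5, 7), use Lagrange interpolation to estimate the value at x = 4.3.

Lagrange interpolation formula:
P(x) = Σ yᵢ × Lᵢ(x)
where Lᵢ(x) = Π_{j≠i} (x - xⱼ)/(xᵢ - xⱼ)

L_0(4.3) = (4.3 - 3)/(1 - 3) × (4.3 - 5)/(1 - 5) = -0.113750
L_1(4.3) = (4.3 - 1)/(3 - 1) × (4.3 - 5)/(3 - 5) = 0.577500
L_2(4.3) = (4.3 - 1)/(5 - 1) × (4.3 - 3)/(5 - 3) = 0.536250

P(4.3) = (-7)×L_0(4.3) + 8×L_1(4.3) + 7×L_2(4.3)
P(4.3) = 9.170000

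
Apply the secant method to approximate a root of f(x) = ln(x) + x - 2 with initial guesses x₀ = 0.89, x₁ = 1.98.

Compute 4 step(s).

f(x) = ln(x) + x - 2
x₀ = 0.89, x₁ = 1.98

Secant formula: x_{n+1} = x_n - f(x_n)(x_n - x_{n-1})/(f(x_n) - f(x_{n-1}))

Iteration 1:
  f(0.890000) = -1.226534
  f(1.980000) = 0.663097
  x_2 = 1.980000 - 0.663097×(1.980000 - 0.890000)/(0.663097 - (-1.226534))
       = 1.597504
Iteration 2:
  f(1.980000) = 0.663097
  f(1.597504) = 0.065947
  x_3 = 1.597504 - 0.065947×(1.597504 - 1.980000)/(0.065947 - 0.663097)
       = 1.555263
Iteration 3:
  f(1.597504) = 0.065947
  f(1.555263) = -0.003092
  x_4 = 1.555263 - (-0.003092)×(1.555263 - 1.597504)/(-0.003092 - 0.065947)
       = 1.557155
Iteration 4:
  f(1.555263) = -0.003092
  f(1.557155) = 0.000015
  x_5 = 1.557155 - 0.000015×(1.557155 - 1.555263)/(0.000015 - (-0.003092))
       = 1.557146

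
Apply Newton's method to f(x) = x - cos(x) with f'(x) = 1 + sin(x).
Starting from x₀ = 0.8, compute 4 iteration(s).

f(x) = x - cos(x)
f'(x) = 1 + sin(x)
x₀ = 0.8

Newton-Raphson formula: x_{n+1} = x_n - f(x_n)/f'(x_n)

Iteration 1:
  f(0.800000) = 0.103293
  f'(0.800000) = 1.717356
  x_1 = 0.800000 - 0.103293/1.717356 = 0.739853
Iteration 2:
  f(0.739853) = 0.001286
  f'(0.739853) = 1.674180
  x_2 = 0.739853 - 0.001286/1.674180 = 0.739085
Iteration 3:
  f(0.739085) = 0.000000
  f'(0.739085) = 1.673612
  x_3 = 0.739085 - 0.000000/1.673612 = 0.739085
Iteration 4:
  f(0.739085) = 0.000000
  f'(0.739085) = 1.673612
  x_4 = 0.739085 - 0.000000/1.673612 = 0.739085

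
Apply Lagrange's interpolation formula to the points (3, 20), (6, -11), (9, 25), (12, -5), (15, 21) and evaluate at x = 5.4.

Lagrange interpolation formula:
P(x) = Σ yᵢ × Lᵢ(x)
where Lᵢ(x) = Π_{j≠i} (x - xⱼ)/(xᵢ - xⱼ)

L_0(5.4) = (5.4 - 6)/(3 - 6) × (5.4 - 9)/(3 - 9) × (5.4 - 12)/(3 - 12) × (5.4 - 15)/(3 - 15) = 0.070400
L_1(5.4) = (5.4 - 3)/(6 - 3) × (5.4 - 9)/(6 - 9) × (5.4 - 12)/(6 - 12) × (5.4 - 15)/(6 - 15) = 1.126400
L_2(5.4) = (5.4 - 3)/(9 - 3) × (5.4 - 6)/(9 - 6) × (5.4 - 12)/(9 - 12) × (5.4 - 15)/(9 - 15) = -0.281600
L_3(5.4) = (5.4 - 3)/(12 - 3) × (5.4 - 6)/(12 - 6) × (5.4 - 9)/(12 - 9) × (5.4 - 15)/(12 - 15) = 0.102400
L_4(5.4) = (5.4 - 3)/(15 - 3) × (5.4 - 6)/(15 - 6) × (5.4 - 9)/(15 - 9) × (5.4 - 12)/(15 - 12) = -0.017600

P(5.4) = 20×L_0(5.4) + (-11)×L_1(5.4) + 25×L_2(5.4) + (-5)×L_3(5.4) + 21×L_4(5.4)
P(5.4) = -18.904000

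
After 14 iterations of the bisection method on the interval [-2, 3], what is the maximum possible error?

Bisection error bound: |error| ≤ (b-a)/2^n
|error| ≤ (3 - (-2))/2^14 = 5/2^14
|error| ≤ 0.0003051758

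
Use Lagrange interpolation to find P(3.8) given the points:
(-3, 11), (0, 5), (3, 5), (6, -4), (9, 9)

Lagrange interpolation formula:
P(x) = Σ yᵢ × Lᵢ(x)
where Lᵢ(x) = Π_{j≠i} (x - xⱼ)/(xᵢ - xⱼ)

L_0(3.8) = (3.8 - 0)/(-3 - 0) × (3.8 - 3)/(-3 - 3) × (3.8 - 6)/(-3 - 6) × (3.8 - 9)/(-3 - 9) = 0.017890
L_1(3.8) = (3.8 - (-3))/(0 - (-3)) × (3.8 - 3)/(0 - 3) × (3.8 - 6)/(0 - 6) × (3.8 - 9)/(0 - 9) = -0.128053
L_2(3.8) = (3.8 - (-3))/(3 - (-3)) × (3.8 - 0)/(3 - 0) × (3.8 - 6)/(3 - 6) × (3.8 - 9)/(3 - 9) = 0.912375
L_3(3.8) = (3.8 - (-3))/(6 - (-3)) × (3.8 - 0)/(6 - 0) × (3.8 - 3)/(6 - 3) × (3.8 - 9)/(6 - 9) = 0.221182
L_4(3.8) = (3.8 - (-3))/(9 - (-3)) × (3.8 - 0)/(9 - 0) × (3.8 - 3)/(9 - 3) × (3.8 - 6)/(9 - 6) = -0.023394

P(3.8) = 11×L_0(3.8) + 5×L_1(3.8) + 5×L_2(3.8) + (-4)×L_3(3.8) + 9×L_4(3.8)
P(3.8) = 3.023124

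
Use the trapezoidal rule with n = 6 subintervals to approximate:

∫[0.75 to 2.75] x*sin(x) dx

f(x) = x*sin(x)
a = 0.75, b = 2.75, n = 6
h = (b - a)/n = 0.333333

Trapezoidal rule: (h/2)[f(x₀) + 2f(x₁) + 2f(x₂) + ... + f(xₙ)]

x_0 = 0.7500, f(x_0) = 0.511229, coefficient = 1
x_1 = 1.0833, f(x_1) = 0.957151, coefficient = 2
x_2 = 1.4167, f(x_2) = 1.399873, coefficient = 2
x_3 = 1.7500, f(x_3) = 1.721975, coefficient = 2
x_4 = 2.0833, f(x_4) = 1.815632, coefficient = 2
x_5 = 2.4167, f(x_5) = 1.602443, coefficient = 2
x_6 = 2.7500, f(x_6) = 1.049568, coefficient = 1

I ≈ (0.333333/2) × 16.554945 = 2.759158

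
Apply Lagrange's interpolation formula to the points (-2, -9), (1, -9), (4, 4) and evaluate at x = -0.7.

Lagrange interpolation formula:
P(x) = Σ yᵢ × Lᵢ(x)
where Lᵢ(x) = Π_{j≠i} (x - xⱼ)/(xᵢ - xⱼ)

L_0(-0.7) = (-0.7 - 1)/(-2 - 1) × (-0.7 - 4)/(-2 - 4) = 0.443889
L_1(-0.7) = (-0.7 - (-2))/(1 - (-2)) × (-0.7 - 4)/(1 - 4) = 0.678889
L_2(-0.7) = (-0.7 - (-2))/(4 - (-2)) × (-0.7 - 1)/(4 - 1) = -0.122778

P(-0.7) = (-9)×L_0(-0.7) + (-9)×L_1(-0.7) + 4×L_2(-0.7)
P(-0.7) = -10.596111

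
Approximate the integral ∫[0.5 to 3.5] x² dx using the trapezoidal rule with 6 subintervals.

f(x) = x²
a = 0.5, b = 3.5, n = 6
h = (b - a)/n = 0.500000

Trapezoidal rule: (h/2)[f(x₀) + 2f(x₁) + 2f(x₂) + ... + f(xₙ)]

x_0 = 0.5000, f(x_0) = 0.250000, coefficient = 1
x_1 = 1.0000, f(x_1) = 1.000000, coefficient = 2
x_2 = 1.5000, f(x_2) = 2.250000, coefficient = 2
x_3 = 2.0000, f(x_3) = 4.000000, coefficient = 2
x_4 = 2.5000, f(x_4) = 6.250000, coefficient = 2
x_5 = 3.0000, f(x_5) = 9.000000, coefficient = 2
x_6 = 3.5000, f(x_6) = 12.250000, coefficient = 1

I ≈ (0.500000/2) × 57.500000 = 14.375000
Exact value: 14.250000
Error: 0.125000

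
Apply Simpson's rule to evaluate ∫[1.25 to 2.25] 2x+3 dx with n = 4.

f(x) = 2x+3
a = 1.25, b = 2.25, n = 4
h = (b - a)/n = 0.250000

Simpson's rule: (h/3)[f(x₀) + 4f(x₁) + 2f(x₂) + ... + f(xₙ)]

x_0 = 1.2500, f(x_0) = 5.500000, coefficient = 1
x_1 = 1.5000, f(x_1) = 6.000000, coefficient = 4
x_2 = 1.7500, f(x_2) = 6.500000, coefficient = 2
x_3 = 2.0000, f(x_3) = 7.000000, coefficient = 4
x_4 = 2.2500, f(x_4) = 7.500000, coefficient = 1

I ≈ (0.250000/3) × 78.000000 = 6.500000
Exact value: 6.500000
Error: 0.000000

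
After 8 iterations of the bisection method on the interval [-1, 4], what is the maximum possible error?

Bisection error bound: |error| ≤ (b-a)/2^n
|error| ≤ (4 - (-1))/2^8 = 5/2^8
|error| ≤ 0.0195312500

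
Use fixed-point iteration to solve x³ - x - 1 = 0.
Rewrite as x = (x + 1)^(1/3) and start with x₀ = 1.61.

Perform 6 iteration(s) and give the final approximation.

Equation: x³ - x - 1 = 0
Fixed-point form: x = (x + 1)^(1/3)
x₀ = 1.61

x_1 = g(1.610000) = 1.376830
x_2 = g(1.376830) = 1.334543
x_3 = g(1.334543) = 1.326582
x_4 = g(1.326582) = 1.325072
x_5 = g(1.325072) = 1.324785
x_6 = g(1.324785) = 1.324731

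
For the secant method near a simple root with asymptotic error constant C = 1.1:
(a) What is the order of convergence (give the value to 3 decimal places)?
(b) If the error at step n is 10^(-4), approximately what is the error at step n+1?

(a) Secant method has superlinear convergence with order φ = (1+√5)/2 ≈ 1.618.
    This means |e_{n+1}| ≈ C|e_n|^1.618.

(b) With |e_n| = 10^(-4) and C = 1.1:
    |e_{n+1}| ≈ 1.1 × (10^(-4))^1.618 = 1.1 × 10^(-6.47)

(a) ≈ 1.618 (golden ratio); (b) |e_{n+1}| ≈ 3.709e-07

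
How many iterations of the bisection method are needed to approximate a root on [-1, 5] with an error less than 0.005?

We need (b-a)/2^n ≤ 0.005
(5 - (-1))/2^n ≤ 0.005
6/2^n ≤ 0.005
2^n ≥ 1200
n ≥ log₂(1200) = 10.23
n ≥ 11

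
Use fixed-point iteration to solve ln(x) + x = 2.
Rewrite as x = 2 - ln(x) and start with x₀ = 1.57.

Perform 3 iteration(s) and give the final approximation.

Equation: ln(x) + x = 2
Fixed-point form: x = 2 - ln(x)
x₀ = 1.57

x_1 = g(1.570000) = 1.548924
x_2 = g(1.548924) = 1.562439
x_3 = g(1.562439) = 1.553752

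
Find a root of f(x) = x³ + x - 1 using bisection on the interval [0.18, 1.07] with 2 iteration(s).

f(x) = x³ + x - 1
Initial interval: [0.18, 1.07]

Iteration 1:
  c_1 = (0.180000 + 1.070000)/2 = 0.625000
  f(c_1) = f(0.625000) = -0.130859
  f(a) × f(c) ≥ 0, new interval: [0.625000, 1.070000]
Iteration 2:
  c_2 = (0.625000 + 1.070000)/2 = 0.847500
  f(c_2) = f(0.847500) = 0.456222
  f(a) × f(c) < 0, new interval: [0.625000, 0.847500]

After 2 iteration(s), the approximation is c_2 = 0.847500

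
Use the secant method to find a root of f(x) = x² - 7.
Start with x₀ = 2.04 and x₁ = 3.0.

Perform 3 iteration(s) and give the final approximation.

f(x) = x² - 7
x₀ = 2.04, x₁ = 3.0

Secant formula: x_{n+1} = x_n - f(x_n)(x_n - x_{n-1})/(f(x_n) - f(x_{n-1}))

Iteration 1:
  f(2.040000) = -2.838400
  f(3.000000) = 2.000000
  x_2 = 3.000000 - 2.000000×(3.000000 - 2.040000)/(2.000000 - (-2.838400))
       = 2.603175
Iteration 2:
  f(3.000000) = 2.000000
  f(2.603175) = -0.223482
  x_3 = 2.603175 - (-0.223482)×(2.603175 - 3.000000)/(-0.223482 - 2.000000)
       = 2.643059
Iteration 3:
  f(2.603175) = -0.223482
  f(2.643059) = -0.014237
  x_4 = 2.643059 - (-0.014237)×(2.643059 - 2.603175)/(-0.014237 - (-0.223482))
       = 2.645773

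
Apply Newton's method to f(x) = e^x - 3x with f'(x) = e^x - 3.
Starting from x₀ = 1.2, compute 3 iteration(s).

f(x) = e^x - 3x
f'(x) = e^x - 3
x₀ = 1.2

Newton-Raphson formula: x_{n+1} = x_n - f(x_n)/f'(x_n)

Iteration 1:
  f(1.200000) = -0.279883
  f'(1.200000) = 0.320117
  x_1 = 1.200000 - (-0.279883)/0.320117 = 2.074315
Iteration 2:
  f(2.074315) = 1.736148
  f'(2.074315) = 4.959094
  x_2 = 2.074315 - 1.736148/4.959094 = 1.724221
Iteration 3:
  f(1.724221) = 0.435488
  f'(1.724221) = 2.608152
  x_3 = 1.724221 - 0.435488/2.608152 = 1.557249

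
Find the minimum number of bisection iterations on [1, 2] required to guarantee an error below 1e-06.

We need (b-a)/2^n ≤ 1e-06
(2 - 1)/2^n ≤ 1e-06
1/2^n ≤ 1e-06
2^n ≥ 1000000
n ≥ log₂(1000000) = 19.93
n ≥ 20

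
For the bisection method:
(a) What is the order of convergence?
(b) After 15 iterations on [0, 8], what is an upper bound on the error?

(a) Bisection has linear (order 1) convergence; the error is halved each step.

(b) Error bound = (b-a)/2^n = (8 - 0)/2^{15}
    = 8/2^{15}

(a) 1 (linear); (b) error ≤ 2.44e-04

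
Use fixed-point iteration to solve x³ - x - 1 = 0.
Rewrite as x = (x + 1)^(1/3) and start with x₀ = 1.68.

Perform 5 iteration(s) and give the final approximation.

Equation: x³ - x - 1 = 0
Fixed-point form: x = (x + 1)^(1/3)
x₀ = 1.68

x_1 = g(1.680000) = 1.389030
x_2 = g(1.389030) = 1.336823
x_3 = g(1.336823) = 1.327013
x_4 = g(1.327013) = 1.325154
x_5 = g(1.325154) = 1.324801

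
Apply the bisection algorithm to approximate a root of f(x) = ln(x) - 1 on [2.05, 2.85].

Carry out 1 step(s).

f(x) = ln(x) - 1
Initial interval: [2.05, 2.85]

Iteration 1:
  c_1 = (2.050000 + 2.850000)/2 = 2.450000
  f(c_1) = f(2.450000) = -0.103912
  f(a) × f(c) ≥ 0, new interval: [2.450000, 2.850000]

After 1 iteration(s), the approximation is c_1 = 2.450000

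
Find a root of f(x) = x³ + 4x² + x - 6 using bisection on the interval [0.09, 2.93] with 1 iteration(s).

f(x) = x³ + 4x² + x - 6
Initial interval: [0.09, 2.93]

Iteration 1:
  c_1 = (0.090000 + 2.930000)/2 = 1.510000
  f(c_1) = f(1.510000) = 8.073351
  f(a) × f(c) < 0, new interval: [0.090000, 1.510000]

After 1 iteration(s), the approximation is c_1 = 1.510000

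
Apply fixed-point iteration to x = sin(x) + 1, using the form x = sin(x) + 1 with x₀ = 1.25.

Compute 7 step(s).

Equation: x = sin(x) + 1
Fixed-point form: x = sin(x) + 1
x₀ = 1.25

x_1 = g(1.250000) = 1.948985
x_2 = g(1.948985) = 1.929335
x_3 = g(1.929335) = 1.936411
x_4 = g(1.936411) = 1.933904
x_5 = g(1.933904) = 1.934797
x_6 = g(1.934797) = 1.934480
x_7 = g(1.934480) = 1.934593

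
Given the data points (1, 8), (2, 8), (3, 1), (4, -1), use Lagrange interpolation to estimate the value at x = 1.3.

Lagrange interpolation formula:
P(x) = Σ yᵢ × Lᵢ(x)
where Lᵢ(x) = Π_{j≠i} (x - xⱼ)/(xᵢ - xⱼ)

L_0(1.3) = (1.3 - 2)/(1 - 2) × (1.3 - 3)/(1 - 3) × (1.3 - 4)/(1 - 4) = 0.535500
L_1(1.3) = (1.3 - 1)/(2 - 1) × (1.3 - 3)/(2 - 3) × (1.3 - 4)/(2 - 4) = 0.688500
L_2(1.3) = (1.3 - 1)/(3 - 1) × (1.3 - 2)/(3 - 2) × (1.3 - 4)/(3 - 4) = -0.283500
L_3(1.3) = (1.3 - 1)/(4 - 1) × (1.3 - 2)/(4 - 2) × (1.3 - 3)/(4 - 3) = 0.059500

P(1.3) = 8×L_0(1.3) + 8×L_1(1.3) + 1×L_2(1.3) + (-1)×L_3(1.3)
P(1.3) = 9.449000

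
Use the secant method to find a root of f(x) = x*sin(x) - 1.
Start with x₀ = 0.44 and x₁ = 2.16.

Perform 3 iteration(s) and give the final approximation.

f(x) = x*sin(x) - 1
x₀ = 0.44, x₁ = 2.16

Secant formula: x_{n+1} = x_n - f(x_n)(x_n - x_{n-1})/(f(x_n) - f(x_{n-1}))

Iteration 1:
  f(0.440000) = -0.812587
  f(2.160000) = 0.795788
  x_2 = 2.160000 - 0.795788×(2.160000 - 0.440000)/(0.795788 - (-0.812587))
       = 1.308982
Iteration 2:
  f(2.160000) = 0.795788
  f(1.308982) = 0.264375
  x_3 = 1.308982 - 0.264375×(1.308982 - 2.160000)/(0.264375 - 0.795788)
       = 0.885607
Iteration 3:
  f(1.308982) = 0.264375
  f(0.885607) = -0.314276
  x_4 = 0.885607 - (-0.314276)×(0.885607 - 1.308982)/(-0.314276 - 0.264375)
       = 1.115550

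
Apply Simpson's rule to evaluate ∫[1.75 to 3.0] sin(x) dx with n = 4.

f(x) = sin(x)
a = 1.75, b = 3.0, n = 4
h = (b - a)/n = 0.312500

Simpson's rule: (h/3)[f(x₀) + 4f(x₁) + 2f(x₂) + ... + f(xₙ)]

x_0 = 1.7500, f(x_0) = 0.983986, coefficient = 1
x_1 = 2.0625, f(x_1) = 0.881530, coefficient = 4
x_2 = 2.3750, f(x_2) = 0.693685, coefficient = 2
x_3 = 2.6875, f(x_3) = 0.438647, coefficient = 4
x_4 = 3.0000, f(x_4) = 0.141120, coefficient = 1

I ≈ (0.312500/3) × 7.793184 = 0.811790
Exact value: 0.811746
Error: 0.000044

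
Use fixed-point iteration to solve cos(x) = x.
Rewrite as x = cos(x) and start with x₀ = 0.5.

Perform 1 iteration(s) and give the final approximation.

Equation: cos(x) = x
Fixed-point form: x = cos(x)
x₀ = 0.5

x_1 = g(0.500000) = 0.877583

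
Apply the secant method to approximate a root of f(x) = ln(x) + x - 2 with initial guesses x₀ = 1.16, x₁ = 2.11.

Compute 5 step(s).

f(x) = ln(x) + x - 2
x₀ = 1.16, x₁ = 2.11

Secant formula: x_{n+1} = x_n - f(x_n)(x_n - x_{n-1})/(f(x_n) - f(x_{n-1}))

Iteration 1:
  f(1.160000) = -0.691580
  f(2.110000) = 0.856688
  x_2 = 2.110000 - 0.856688×(2.110000 - 1.160000)/(0.856688 - (-0.691580))
       = 1.584346
Iteration 2:
  f(2.110000) = 0.856688
  f(1.584346) = 0.044517
  x_3 = 1.584346 - 0.044517×(1.584346 - 2.110000)/(0.044517 - 0.856688)
       = 1.555533
Iteration 3:
  f(1.584346) = 0.044517
  f(1.555533) = -0.002648
  x_4 = 1.555533 - (-0.002648)×(1.555533 - 1.584346)/(-0.002648 - 0.044517)
       = 1.557151
Iteration 4:
  f(1.555533) = -0.002648
  f(1.557151) = 0.000009
  x_5 = 1.557151 - 0.000009×(1.557151 - 1.555533)/(0.000009 - (-0.002648))
       = 1.557146
Iteration 5:
  f(1.557151) = 0.000009
  f(1.557146) = 0.000000
  x_6 = 1.557146 - 0.000000×(1.557146 - 1.557151)/(0.000000 - 0.000009)
       = 1.557146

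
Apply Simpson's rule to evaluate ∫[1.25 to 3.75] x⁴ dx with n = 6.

f(x) = x⁴
a = 1.25, b = 3.75, n = 6
h = (b - a)/n = 0.416667

Simpson's rule: (h/3)[f(x₀) + 4f(x₁) + 2f(x₂) + ... + f(xₙ)]

x_0 = 1.2500, f(x_0) = 2.441406, coefficient = 1
x_1 = 1.6667, f(x_1) = 7.716049, coefficient = 4
x_2 = 2.0833, f(x_2) = 18.838011, coefficient = 2
x_3 = 2.5000, f(x_3) = 39.062500, coefficient = 4
x_4 = 2.9167, f(x_4) = 72.368104, coefficient = 2
x_5 = 3.3333, f(x_5) = 123.456790, coefficient = 4
x_6 = 3.7500, f(x_6) = 197.753906, coefficient = 1

I ≈ (0.416667/3) × 1063.548900 = 147.715125
Exact value: 147.705078
Error: 0.010047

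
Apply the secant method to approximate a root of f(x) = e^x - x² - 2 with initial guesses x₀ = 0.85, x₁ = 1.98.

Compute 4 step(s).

f(x) = e^x - x² - 2
x₀ = 0.85, x₁ = 1.98

Secant formula: x_{n+1} = x_n - f(x_n)(x_n - x_{n-1})/(f(x_n) - f(x_{n-1}))

Iteration 1:
  f(0.850000) = -0.382853
  f(1.980000) = 1.322343
  x_2 = 1.980000 - 1.322343×(1.980000 - 0.850000)/(1.322343 - (-0.382853))
       = 1.103709
Iteration 2:
  f(1.980000) = 1.322343
  f(1.103709) = -0.202844
  x_3 = 1.103709 - (-0.202844)×(1.103709 - 1.980000)/(-0.202844 - 1.322343)
       = 1.220253
Iteration 3:
  f(1.103709) = -0.202844
  f(1.220253) = -0.100973
  x_4 = 1.220253 - (-0.100973)×(1.220253 - 1.103709)/(-0.100973 - (-0.202844))
       = 1.335768
Iteration 4:
  f(1.220253) = -0.100973
  f(1.335768) = 0.018640
  x_5 = 1.335768 - 0.018640×(1.335768 - 1.220253)/(0.018640 - (-0.100973))
       = 1.317767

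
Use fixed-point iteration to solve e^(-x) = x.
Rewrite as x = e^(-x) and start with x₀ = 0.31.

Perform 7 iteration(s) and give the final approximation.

Equation: e^(-x) = x
Fixed-point form: x = e^(-x)
x₀ = 0.31

x_1 = g(0.310000) = 0.733447
x_2 = g(0.733447) = 0.480251
x_3 = g(0.480251) = 0.618628
x_4 = g(0.618628) = 0.538683
x_5 = g(0.538683) = 0.583516
x_6 = g(0.583516) = 0.557933
x_7 = g(0.557933) = 0.572391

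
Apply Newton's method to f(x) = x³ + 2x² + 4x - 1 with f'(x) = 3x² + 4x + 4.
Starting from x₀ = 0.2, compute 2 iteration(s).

f(x) = x³ + 2x² + 4x - 1
f'(x) = 3x² + 4x + 4
x₀ = 0.2

Newton-Raphson formula: x_{n+1} = x_n - f(x_n)/f'(x_n)

Iteration 1:
  f(0.200000) = -0.112000
  f'(0.200000) = 4.920000
  x_1 = 0.200000 - (-0.112000)/4.920000 = 0.222764
Iteration 2:
  f(0.222764) = 0.001359
  f'(0.222764) = 5.039929
  x_2 = 0.222764 - 0.001359/5.039929 = 0.222495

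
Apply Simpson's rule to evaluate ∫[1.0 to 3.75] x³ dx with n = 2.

f(x) = x³
a = 1.0, b = 3.75, n = 2
h = (b - a)/n = 1.375000

Simpson's rule: (h/3)[f(x₀) + 4f(x₁) + 2f(x₂) + ... + f(xₙ)]

x_0 = 1.0000, f(x_0) = 1.000000, coefficient = 1
x_1 = 2.3750, f(x_1) = 13.396484, coefficient = 4
x_2 = 3.7500, f(x_2) = 52.734375, coefficient = 1

I ≈ (1.375000/3) × 107.320312 = 49.188477
Exact value: 49.188477
Error: 0.000000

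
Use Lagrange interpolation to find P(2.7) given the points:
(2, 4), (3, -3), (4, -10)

Lagrange interpolation formula:
P(x) = Σ yᵢ × Lᵢ(x)
where Lᵢ(x) = Π_{j≠i} (x - xⱼ)/(xᵢ - xⱼ)

L_0(2.7) = (2.7 - 3)/(2 - 3) × (2.7 - 4)/(2 - 4) = 0.195000
L_1(2.7) = (2.7 - 2)/(3 - 2) × (2.7 - 4)/(3 - 4) = 0.910000
L_2(2.7) = (2.7 - 2)/(4 - 2) × (2.7 - 3)/(4 - 3) = -0.105000

P(2.7) = 4×L_0(2.7) + (-3)×L_1(2.7) + (-10)×L_2(2.7)
P(2.7) = -0.900000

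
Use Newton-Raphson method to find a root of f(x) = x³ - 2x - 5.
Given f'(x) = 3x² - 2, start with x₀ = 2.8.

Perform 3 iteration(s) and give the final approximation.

f(x) = x³ - 2x - 5
f'(x) = 3x² - 2
x₀ = 2.8

Newton-Raphson formula: x_{n+1} = x_n - f(x_n)/f'(x_n)

Iteration 1:
  f(2.800000) = 11.352000
  f'(2.800000) = 21.520000
  x_1 = 2.800000 - 11.352000/21.520000 = 2.272491
Iteration 2:
  f(2.272491) = 2.190647
  f'(2.272491) = 13.492642
  x_2 = 2.272491 - 2.190647/13.492642 = 2.110132
Iteration 3:
  f(2.110132) = 0.175431
  f'(2.110132) = 11.357972
  x_3 = 2.110132 - 0.175431/11.357972 = 2.094686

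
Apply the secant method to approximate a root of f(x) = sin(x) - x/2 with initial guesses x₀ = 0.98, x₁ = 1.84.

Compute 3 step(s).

f(x) = sin(x) - x/2
x₀ = 0.98, x₁ = 1.84

Secant formula: x_{n+1} = x_n - f(x_n)(x_n - x_{n-1})/(f(x_n) - f(x_{n-1}))

Iteration 1:
  f(0.980000) = 0.340497
  f(1.840000) = 0.043983
  x_2 = 1.840000 - 0.043983×(1.840000 - 0.980000)/(0.043983 - 0.340497)
       = 1.967567
Iteration 2:
  f(1.840000) = 0.043983
  f(1.967567) = -0.061470
  x_3 = 1.967567 - (-0.061470)×(1.967567 - 1.840000)/(-0.061470 - 0.043983)
       = 1.893207
Iteration 3:
  f(1.967567) = -0.061470
  f(1.893207) = 0.001871
  x_4 = 1.893207 - 0.001871×(1.893207 - 1.967567)/(0.001871 - (-0.061470))
       = 1.895403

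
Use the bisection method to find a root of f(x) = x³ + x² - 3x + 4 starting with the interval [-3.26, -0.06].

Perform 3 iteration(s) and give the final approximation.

f(x) = x³ + x² - 3x + 4
Initial interval: [-3.26, -0.06]

Iteration 1:
  c_1 = (-3.260000 + (-0.060000))/2 = -1.660000
  f(c_1) = f(-1.660000) = 7.161304
  f(a) × f(c) < 0, new interval: [-3.260000, -1.660000]
Iteration 2:
  c_2 = (-3.260000 + (-1.660000))/2 = -2.460000
  f(c_2) = f(-2.460000) = 2.544664
  f(a) × f(c) < 0, new interval: [-3.260000, -2.460000]
Iteration 3:
  c_3 = (-3.260000 + (-2.460000))/2 = -2.860000
  f(c_3) = f(-2.860000) = -2.634056
  f(a) × f(c) ≥ 0, new interval: [-2.860000, -2.460000]

After 3 iteration(s), the approximation is c_3 = -2.860000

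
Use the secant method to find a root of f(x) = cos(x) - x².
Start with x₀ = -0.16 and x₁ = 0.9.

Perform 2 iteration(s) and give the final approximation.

f(x) = cos(x) - x²
x₀ = -0.16, x₁ = 0.9

Secant formula: x_{n+1} = x_n - f(x_n)(x_n - x_{n-1})/(f(x_n) - f(x_{n-1}))

Iteration 1:
  f(-0.160000) = 0.961627
  f(0.900000) = -0.188390
  x_2 = 0.900000 - (-0.188390)×(0.900000 - (-0.160000))/(-0.188390 - 0.961627)
       = 0.726356
Iteration 2:
  f(0.900000) = -0.188390
  f(0.726356) = 0.220006
  x_3 = 0.726356 - 0.220006×(0.726356 - 0.900000)/(0.220006 - (-0.188390))
       = 0.819899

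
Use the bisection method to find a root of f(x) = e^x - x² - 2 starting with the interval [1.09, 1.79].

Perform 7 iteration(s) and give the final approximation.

f(x) = e^x - x² - 2
Initial interval: [1.09, 1.79]

Iteration 1:
  c_1 = (1.090000 + 1.790000)/2 = 1.440000
  f(c_1) = f(1.440000) = 0.147096
  f(a) × f(c) < 0, new interval: [1.090000, 1.440000]
Iteration 2:
  c_2 = (1.090000 + 1.440000)/2 = 1.265000
  f(c_2) = f(1.265000) = -0.057132
  f(a) × f(c) ≥ 0, new interval: [1.265000, 1.440000]
Iteration 3:
  c_3 = (1.265000 + 1.440000)/2 = 1.352500
  f(c_3) = f(1.352500) = 0.037825
  f(a) × f(c) < 0, new interval: [1.265000, 1.352500]
Iteration 4:
  c_4 = (1.265000 + 1.352500)/2 = 1.308750
  f(c_4) = f(1.308750) = -0.011283
  f(a) × f(c) ≥ 0, new interval: [1.308750, 1.352500]
Iteration 5:
  c_5 = (1.308750 + 1.352500)/2 = 1.330625
  f(c_5) = f(1.330625) = 0.012844
  f(a) × f(c) < 0, new interval: [1.308750, 1.330625]
Iteration 6:
  c_6 = (1.308750 + 1.330625)/2 = 1.319688
  f(c_6) = f(1.319688) = 0.000677
  f(a) × f(c) < 0, new interval: [1.308750, 1.319688]
Iteration 7:
  c_7 = (1.308750 + 1.319688)/2 = 1.314219
  f(c_7) = f(1.314219) = -0.005329
  f(a) × f(c) ≥ 0, new interval: [1.314219, 1.319688]

After 7 iteration(s), the approximation is c_7 = 1.314219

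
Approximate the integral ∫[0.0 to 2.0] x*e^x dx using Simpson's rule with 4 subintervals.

f(x) = x*e^x
a = 0.0, b = 2.0, n = 4
h = (b - a)/n = 0.500000

Simpson's rule: (h/3)[f(x₀) + 4f(x₁) + 2f(x₂) + ... + f(xₙ)]

x_0 = 0.0000, f(x_0) = 0.000000, coefficient = 1
x_1 = 0.5000, f(x_1) = 0.824361, coefficient = 4
x_2 = 1.0000, f(x_2) = 2.718282, coefficient = 2
x_3 = 1.5000, f(x_3) = 6.722534, coefficient = 4
x_4 = 2.0000, f(x_4) = 14.778112, coefficient = 1

I ≈ (0.500000/3) × 50.402253 = 8.400375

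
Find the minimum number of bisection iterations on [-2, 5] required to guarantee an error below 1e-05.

We need (b-a)/2^n ≤ 1e-05
(5 - (-2))/2^n ≤ 1e-05
7/2^n ≤ 1e-05
2^n ≥ 700000
n ≥ log₂(700000) = 19.42
n ≥ 20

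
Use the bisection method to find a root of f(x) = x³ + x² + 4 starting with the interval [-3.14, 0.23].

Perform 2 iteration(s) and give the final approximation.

f(x) = x³ + x² + 4
Initial interval: [-3.14, 0.23]

Iteration 1:
  c_1 = (-3.140000 + 0.230000)/2 = -1.455000
  f(c_1) = f(-1.455000) = 3.036754
  f(a) × f(c) < 0, new interval: [-3.140000, -1.455000]
Iteration 2:
  c_2 = (-3.140000 + (-1.455000))/2 = -2.297500
  f(c_2) = f(-2.297500) = -2.848862
  f(a) × f(c) ≥ 0, new interval: [-2.297500, -1.455000]

After 2 iteration(s), the approximation is c_2 = -2.297500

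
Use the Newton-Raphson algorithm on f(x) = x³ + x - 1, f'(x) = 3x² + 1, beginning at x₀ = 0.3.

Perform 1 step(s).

f(x) = x³ + x - 1
f'(x) = 3x² + 1
x₀ = 0.3

Newton-Raphson formula: x_{n+1} = x_n - f(x_n)/f'(x_n)

Iteration 1:
  f(0.300000) = -0.673000
  f'(0.300000) = 1.270000
  x_1 = 0.300000 - (-0.673000)/1.270000 = 0.829921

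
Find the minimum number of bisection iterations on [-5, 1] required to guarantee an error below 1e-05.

We need (b-a)/2^n ≤ 1e-05
(1 - (-5))/2^n ≤ 1e-05
6/2^n ≤ 1e-05
2^n ≥ 600000
n ≥ log₂(600000) = 19.19
n ≥ 20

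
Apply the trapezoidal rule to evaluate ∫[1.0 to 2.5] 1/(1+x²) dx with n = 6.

f(x) = 1/(1+x²)
a = 1.0, b = 2.5, n = 6
h = (b - a)/n = 0.250000

Trapezoidal rule: (h/2)[f(x₀) + 2f(x₁) + 2f(x₂) + ... + f(xₙ)]

x_0 = 1.0000, f(x_0) = 0.500000, coefficient = 1
x_1 = 1.2500, f(x_1) = 0.390244, coefficient = 2
x_2 = 1.5000, f(x_2) = 0.307692, coefficient = 2
x_3 = 1.7500, f(x_3) = 0.246154, coefficient = 2
x_4 = 2.0000, f(x_4) = 0.200000, coefficient = 2
x_5 = 2.2500, f(x_5) = 0.164948, coefficient = 2
x_6 = 2.5000, f(x_6) = 0.137931, coefficient = 1

I ≈ (0.250000/2) × 3.256008 = 0.407001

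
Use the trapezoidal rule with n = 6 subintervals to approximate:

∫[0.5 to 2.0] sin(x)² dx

f(x) = sin(x)²
a = 0.5, b = 2.0, n = 6
h = (b - a)/n = 0.250000

Trapezoidal rule: (h/2)[f(x₀) + 2f(x₁) + 2f(x₂) + ... + f(xₙ)]

x_0 = 0.5000, f(x_0) = 0.229849, coefficient = 1
x_1 = 0.7500, f(x_1) = 0.464631, coefficient = 2
x_2 = 1.0000, f(x_2) = 0.708073, coefficient = 2
x_3 = 1.2500, f(x_3) = 0.900572, coefficient = 2
x_4 = 1.5000, f(x_4) = 0.994996, coefficient = 2
x_5 = 1.7500, f(x_5) = 0.968228, coefficient = 2
x_6 = 2.0000, f(x_6) = 0.826822, coefficient = 1

I ≈ (0.250000/2) × 9.129673 = 1.141209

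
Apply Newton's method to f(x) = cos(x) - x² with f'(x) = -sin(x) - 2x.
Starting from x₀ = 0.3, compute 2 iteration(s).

f(x) = cos(x) - x²
f'(x) = -sin(x) - 2x
x₀ = 0.3

Newton-Raphson formula: x_{n+1} = x_n - f(x_n)/f'(x_n)

Iteration 1:
  f(0.300000) = 0.865336
  f'(0.300000) = -0.895520
  x_1 = 0.300000 - 0.865336/(-0.895520) = 1.266295
Iteration 2:
  f(1.266295) = -1.303685
  f'(1.266295) = -3.486586
  x_2 = 1.266295 - (-1.303685)/(-3.486586) = 0.892380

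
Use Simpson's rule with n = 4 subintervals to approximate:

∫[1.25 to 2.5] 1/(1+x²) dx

f(x) = 1/(1+x²)
a = 1.25, b = 2.5, n = 4
h = (b - a)/n = 0.312500

Simpson's rule: (h/3)[f(x₀) + 4f(x₁) + 2f(x₂) + ... + f(xₙ)]

x_0 = 1.2500, f(x_0) = 0.390244, coefficient = 1
x_1 = 1.5625, f(x_1) = 0.290579, coefficient = 4
x_2 = 1.8750, f(x_2) = 0.221453, coefficient = 2
x_3 = 2.1875, f(x_3) = 0.172856, coefficient = 4
x_4 = 2.5000, f(x_4) = 0.137931, coefficient = 1

I ≈ (0.312500/3) × 2.824822 = 0.294252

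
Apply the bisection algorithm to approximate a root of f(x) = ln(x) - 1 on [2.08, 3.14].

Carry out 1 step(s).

f(x) = ln(x) - 1
Initial interval: [2.08, 3.14]

Iteration 1:
  c_1 = (2.080000 + 3.140000)/2 = 2.610000
  f(c_1) = f(2.610000) = -0.040650
  f(a) × f(c) ≥ 0, new interval: [2.610000, 3.140000]

After 1 iteration(s), the approximation is c_1 = 2.610000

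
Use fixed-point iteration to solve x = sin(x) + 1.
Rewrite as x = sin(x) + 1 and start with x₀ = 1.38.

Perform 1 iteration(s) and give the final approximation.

Equation: x = sin(x) + 1
Fixed-point form: x = sin(x) + 1
x₀ = 1.38

x_1 = g(1.380000) = 1.981854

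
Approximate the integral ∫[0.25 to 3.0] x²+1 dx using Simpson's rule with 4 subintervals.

f(x) = x²+1
a = 0.25, b = 3.0, n = 4
h = (b - a)/n = 0.687500

Simpson's rule: (h/3)[f(x₀) + 4f(x₁) + 2f(x₂) + ... + f(xₙ)]

x_0 = 0.2500, f(x_0) = 1.062500, coefficient = 1
x_1 = 0.9375, f(x_1) = 1.878906, coefficient = 4
x_2 = 1.6250, f(x_2) = 3.640625, coefficient = 2
x_3 = 2.3125, f(x_3) = 6.347656, coefficient = 4
x_4 = 3.0000, f(x_4) = 10.000000, coefficient = 1

I ≈ (0.687500/3) × 51.250000 = 11.744792
Exact value: 11.744792
Error: 0.000000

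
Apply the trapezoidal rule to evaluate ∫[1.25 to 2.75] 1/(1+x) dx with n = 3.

f(x) = 1/(1+x)
a = 1.25, b = 2.75, n = 3
h = (b - a)/n = 0.500000

Trapezoidal rule: (h/2)[f(x₀) + 2f(x₁) + 2f(x₂) + ... + f(xₙ)]

x_0 = 1.2500, f(x_0) = 0.444444, coefficient = 1
x_1 = 1.7500, f(x_1) = 0.363636, coefficient = 2
x_2 = 2.2500, f(x_2) = 0.307692, coefficient = 2
x_3 = 2.7500, f(x_3) = 0.266667, coefficient = 1

I ≈ (0.500000/2) × 2.053768 = 0.513442
Exact value: 0.510826
Error: 0.002616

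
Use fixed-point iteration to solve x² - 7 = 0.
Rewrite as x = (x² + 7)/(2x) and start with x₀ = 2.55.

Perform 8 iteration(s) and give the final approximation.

Equation: x² - 7 = 0
Fixed-point form: x = (x² + 7)/(2x)
x₀ = 2.55

x_1 = g(2.550000) = 2.647549
x_2 = g(2.647549) = 2.645752
x_3 = g(2.645752) = 2.645751
x_4 = g(2.645751) = 2.645751
x_5 = g(2.645751) = 2.645751
x_6 = g(2.645751) = 2.645751
x_7 = g(2.645751) = 2.645751
x_8 = g(2.645751) = 2.645751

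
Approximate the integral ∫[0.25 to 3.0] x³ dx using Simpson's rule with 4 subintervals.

f(x) = x³
a = 0.25, b = 3.0, n = 4
h = (b - a)/n = 0.687500

Simpson's rule: (h/3)[f(x₀) + 4f(x₁) + 2f(x₂) + ... + f(xₙ)]

x_0 = 0.2500, f(x_0) = 0.015625, coefficient = 1
x_1 = 0.9375, f(x_1) = 0.823975, coefficient = 4
x_2 = 1.6250, f(x_2) = 4.291016, coefficient = 2
x_3 = 2.3125, f(x_3) = 12.366455, coefficient = 4
x_4 = 3.0000, f(x_4) = 27.000000, coefficient = 1

I ≈ (0.687500/3) × 88.359375 = 20.249023
Exact value: 20.249023
Error: 0.000000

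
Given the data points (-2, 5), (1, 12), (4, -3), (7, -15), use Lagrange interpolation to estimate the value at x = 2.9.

Lagrange interpolation formula:
P(x) = Σ yᵢ × Lᵢ(x)
where Lᵢ(x) = Π_{j≠i} (x - xⱼ)/(xᵢ - xⱼ)

L_0(2.9) = (2.9 - 1)/(-2 - 1) × (2.9 - 4)/(-2 - 4) × (2.9 - 7)/(-2 - 7) = -0.052895
L_1(2.9) = (2.9 - (-2))/(1 - (-2)) × (2.9 - 4)/(1 - 4) × (2.9 - 7)/(1 - 7) = 0.409241
L_2(2.9) = (2.9 - (-2))/(4 - (-2)) × (2.9 - 1)/(4 - 1) × (2.9 - 7)/(4 - 7) = 0.706870
L_3(2.9) = (2.9 - (-2))/(7 - (-2)) × (2.9 - 1)/(7 - 1) × (2.9 - 4)/(7 - 4) = -0.063216

P(2.9) = 5×L_0(2.9) + 12×L_1(2.9) + (-3)×L_2(2.9) + (-15)×L_3(2.9)
P(2.9) = 3.474043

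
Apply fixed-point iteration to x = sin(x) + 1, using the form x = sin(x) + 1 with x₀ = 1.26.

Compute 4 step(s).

Equation: x = sin(x) + 1
Fixed-point form: x = sin(x) + 1
x₀ = 1.26

x_1 = g(1.260000) = 1.952090
x_2 = g(1.952090) = 1.928184
x_3 = g(1.928184) = 1.936814
x_4 = g(1.936814) = 1.933760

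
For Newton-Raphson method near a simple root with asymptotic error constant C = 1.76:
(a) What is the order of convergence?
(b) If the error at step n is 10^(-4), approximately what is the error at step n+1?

(a) Newton-Raphson has quadratic (order 2) convergence near simple roots.
    This means |e_{n+1}| ≈ C|e_n|².

(b) With |e_n| = 10^(-4) and C = 1.76:
    |e_{n+1}| ≈ 1.76 × (10^(-4))² = 1.76 × 10^(-8)

(a) 2 (quadratic); (b) |e_{n+1}| ≈ 1.760e-08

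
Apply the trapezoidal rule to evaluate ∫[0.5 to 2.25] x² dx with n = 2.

f(x) = x²
a = 0.5, b = 2.25, n = 2
h = (b - a)/n = 0.875000

Trapezoidal rule: (h/2)[f(x₀) + 2f(x₁) + 2f(x₂) + ... + f(xₙ)]

x_0 = 0.5000, f(x_0) = 0.250000, coefficient = 1
x_1 = 1.3750, f(x_1) = 1.890625, coefficient = 2
x_2 = 2.2500, f(x_2) = 5.062500, coefficient = 1

I ≈ (0.875000/2) × 9.093750 = 3.978516
Exact value: 3.755208
Error: 0.223307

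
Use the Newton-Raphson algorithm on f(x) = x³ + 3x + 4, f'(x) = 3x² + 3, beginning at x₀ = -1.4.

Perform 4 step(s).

f(x) = x³ + 3x + 4
f'(x) = 3x² + 3
x₀ = -1.4

Newton-Raphson formula: x_{n+1} = x_n - f(x_n)/f'(x_n)

Iteration 1:
  f(-1.400000) = -2.944000
  f'(-1.400000) = 8.880000
  x_1 = -1.400000 - (-2.944000)/8.880000 = -1.068468
Iteration 2:
  f(-1.068468) = -0.425196
  f'(-1.068468) = 6.424875
  x_2 = -1.068468 - (-0.425196)/6.424875 = -1.002289
Iteration 3:
  f(-1.002289) = -0.013749
  f'(-1.002289) = 6.013749
  x_3 = -1.002289 - (-0.013749)/6.013749 = -1.000003
Iteration 4:
  f(-1.000003) = -0.000016
  f'(-1.000003) = 6.000016
  x_4 = -1.000003 - (-0.000016)/6.000016 = -1.000000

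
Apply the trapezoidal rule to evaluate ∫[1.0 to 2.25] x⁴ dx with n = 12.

f(x) = x⁴
a = 1.0, b = 2.25, n = 12
h = (b - a)/n = 0.104167

Trapezoidal rule: (h/2)[f(x₀) + 2f(x₁) + 2f(x₂) + ... + f(xₙ)]

x_0 = 1.0000, f(x_0) = 1.000000, coefficient = 1
x_1 = 1.1042, f(x_1) = 1.486410, coefficient = 2
x_2 = 1.2083, f(x_2) = 2.131803, coefficient = 2
x_3 = 1.3125, f(x_3) = 2.967545, coefficient = 2
x_4 = 1.4167, f(x_4) = 4.027826, coefficient = 2
x_5 = 1.5208, f(x_5) = 5.349664, coefficient = 2
x_6 = 1.6250, f(x_6) = 6.972900, coefficient = 2
x_7 = 1.7292, f(x_7) = 8.940204, coefficient = 2
x_8 = 1.8333, f(x_8) = 11.297068, coefficient = 2
x_9 = 1.9375, f(x_9) = 14.091812, coefficient = 2
x_10 = 2.0417, f(x_10) = 17.375582, coefficient = 2
x_11 = 2.1458, f(x_11) = 21.202348, coefficient = 2
x_12 = 2.2500, f(x_12) = 25.628906, coefficient = 1

I ≈ (0.104167/2) × 218.315227 = 11.370585
Exact value: 11.333008
Error: 0.037577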